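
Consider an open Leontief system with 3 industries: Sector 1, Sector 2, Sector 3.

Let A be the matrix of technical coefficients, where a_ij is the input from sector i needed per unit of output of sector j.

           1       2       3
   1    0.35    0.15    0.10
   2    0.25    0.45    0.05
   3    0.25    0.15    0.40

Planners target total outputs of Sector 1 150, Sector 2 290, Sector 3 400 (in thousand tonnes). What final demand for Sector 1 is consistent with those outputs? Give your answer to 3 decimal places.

I − A =
  [   0.65    -0.15    -0.10]
  [  -0.25     0.55    -0.05]
  [  -0.25    -0.15     0.60]
d = (I − A) x:
  d_1 = (+0.65)·150 + (-0.15)·290 + (-0.10)·400 = 14.000
  d_2 = (-0.25)·150 + (+0.55)·290 + (-0.05)·400 = 102.000
  d_3 = (-0.25)·150 + (-0.15)·290 + (+0.60)·400 = 159.000

d_1 = 14.000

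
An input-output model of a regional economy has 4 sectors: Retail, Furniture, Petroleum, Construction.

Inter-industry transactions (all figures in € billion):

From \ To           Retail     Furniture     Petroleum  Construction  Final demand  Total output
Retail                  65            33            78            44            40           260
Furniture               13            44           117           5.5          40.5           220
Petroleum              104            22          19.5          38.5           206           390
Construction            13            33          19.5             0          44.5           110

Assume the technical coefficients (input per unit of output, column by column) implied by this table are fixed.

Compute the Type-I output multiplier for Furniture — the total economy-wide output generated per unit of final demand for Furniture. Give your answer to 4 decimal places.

Technical coefficients a_ij = z_ij / X_j:
  a_RR = 65/260 = 0.25, a_FR = 13/260 = 0.05, a_PR = 104/260 = 0.40, a_CR = 13/260 = 0.05
  a_RF = 33/220 = 0.15, a_FF = 44/220 = 0.20, a_PF = 22/220 = 0.10, a_CF = 33/220 = 0.15
  a_RP = 78/390 = 0.20, a_FP = 117/390 = 0.30, a_PP = 19.5/390 = 0.05, a_CP = 19.5/390 = 0.05
  a_RC = 44/110 = 0.40, a_FC = 5.5/110 = 0.05, a_PC = 38.5/110 = 0.35, a_CC = 0/110 = 0.00
I − A =
  [   0.75    -0.15    -0.20    -0.40]
  [  -0.05     0.80    -0.30    -0.05]
  [  -0.40    -0.10     0.95    -0.35]
  [  -0.05    -0.15    -0.05     1.00]
Compute the cofactors C_ij = (−1)^(i+j)·(3×3 minor ij) of I−A; the adjugate is their transpose:
adj(I−A) = Cᵀ =
  [ 0.692875   0.229375   0.237875   0.371875]
  [ 0.175250   0.588875   0.232375   0.180875]
  [ 0.338875   0.199000   0.567500   0.344125]
  [ 0.077875   0.109750   0.075125   0.457375]
det(I−A) = Σ_j (I−A)_1j·C_1j = (0.75)(0.692875) + (-0.15)(0.175250) + (-0.20)(0.338875) + (-0.40)(0.077875) = 0.39444375
(I − A)⁻¹ = adj(I−A) / det(I−A) ≈
  [   1.75659     0.58152     0.60306     0.94278]
  [   0.44430     1.49293     0.58912     0.45856]
  [   0.85912     0.50451     1.43873     0.87243]
  [   0.19743     0.27824     0.19046     1.15954]
The output multiplier for sector j is the column-j sum of the Leontief inverse (I − A)⁻¹ = adj(I−A) / det(I−A).
Column F of adj(I−A): (0.229375, 0.588875, 0.199000, 0.109750); det(I−A) = 0.39444375.
m_F = (0.229375 + 0.588875 + 0.199000 + 0.109750) / 0.39444375 = 1.127 / 0.39444375 ≈ 2.8572.

m_F = 2.8572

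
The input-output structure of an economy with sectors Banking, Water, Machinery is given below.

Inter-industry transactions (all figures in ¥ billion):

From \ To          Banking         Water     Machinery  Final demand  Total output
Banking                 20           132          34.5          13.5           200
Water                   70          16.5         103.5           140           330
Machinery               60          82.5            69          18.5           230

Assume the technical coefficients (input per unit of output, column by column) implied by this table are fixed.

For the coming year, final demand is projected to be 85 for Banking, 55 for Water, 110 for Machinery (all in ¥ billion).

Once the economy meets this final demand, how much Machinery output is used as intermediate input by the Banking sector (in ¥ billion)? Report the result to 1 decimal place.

z_31 = 103.6

Technical coefficients a_ij = z_ij / X_j:
  a_11 = 20/200 = 0.10, a_21 = 70/200 = 0.35, a_31 = 60/200 = 0.30
  a_12 = 132/330 = 0.40, a_22 = 16.5/330 = 0.05, a_32 = 82.5/330 = 0.25
  a_13 = 34.5/230 = 0.15, a_23 = 103.5/230 = 0.45, a_33 = 69/230 = 0.30
I − A =
  [   0.90    -0.40    -0.15]
  [  -0.35     0.95    -0.45]
  [  -0.30    -0.25     0.70]
Cofactors of I−A, C_ij = (−1)^(i+j)·(minor ij) (rows/columns in the sector order above):
  C_11 = (0.95)(0.70) − (-0.45)(-0.25) = 0.5525
  C_12 = −[(-0.35)(0.70) − (-0.45)(-0.30)] = 0.3800
  C_13 = (-0.35)(-0.25) − (0.95)(-0.30) = 0.3725
  C_21 = −[(-0.40)(0.70) − (-0.15)(-0.25)] = 0.3175
  C_22 = (0.90)(0.70) − (-0.15)(-0.30) = 0.5850
  C_23 = −[(0.90)(-0.25) − (-0.40)(-0.30)] = 0.3450
  C_31 = (-0.40)(-0.45) − (-0.15)(0.95) = 0.3225
  C_32 = −[(0.90)(-0.45) − (-0.15)(-0.35)] = 0.4575
  C_33 = (0.90)(0.95) − (-0.40)(-0.35) = 0.7150
det(I−A) = Σ_j (I−A)_1j·C_1j = (0.90)(0.5525) + (-0.40)(0.3800) + (-0.15)(0.3725) = 0.289375
adj(I−A) = Cᵀ =
  [ 0.5525   0.3175   0.3225]
  [ 0.3800   0.5850   0.4575]
  [ 0.3725   0.3450   0.7150]
(I − A)⁻¹ = adj(I−A) / det(I−A) ≈
  [   1.9093     1.0972     1.1145]
  [   1.3132     2.0216     1.5810]
  [   1.2873     1.1922     2.4708]
First solve x = (I − A)⁻¹ d = adj(I−A)·d / det(I−A); in particular x_1 = (0.5525·85 + 0.3175·55 + 0.3225·110) / 0.289375 = 99.90 / 0.289375 ≈ 345.227.
Intermediate flow from 3 to 1: z_31 = a_31 · x_1 = 0.30 × 99.90 / 0.289375 = 29.97 / 0.289375 ≈ 103.6.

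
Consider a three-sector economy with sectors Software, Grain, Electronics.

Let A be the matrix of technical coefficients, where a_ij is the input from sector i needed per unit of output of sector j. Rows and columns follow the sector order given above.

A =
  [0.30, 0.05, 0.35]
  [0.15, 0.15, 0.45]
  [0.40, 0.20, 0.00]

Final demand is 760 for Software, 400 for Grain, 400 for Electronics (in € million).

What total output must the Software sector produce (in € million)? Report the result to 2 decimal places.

I − A =
  [   0.70    -0.05    -0.35]
  [  -0.15     0.85    -0.45]
  [  -0.40    -0.20     1.00]
Cofactors of I−A, C_ij = (−1)^(i+j)·(minor ij) (rows/columns in the sector order above):
  C_11 = (0.85)(1.00) − (-0.45)(-0.20) = 0.7600
  C_12 = −[(-0.15)(1.00) − (-0.45)(-0.40)] = 0.3300
  C_13 = (-0.15)(-0.20) − (0.85)(-0.40) = 0.3700
  C_21 = −[(-0.05)(1.00) − (-0.35)(-0.20)] = 0.1200
  C_22 = (0.70)(1.00) − (-0.35)(-0.40) = 0.5600
  C_23 = −[(0.70)(-0.20) − (-0.05)(-0.40)] = 0.1600
  C_31 = (-0.05)(-0.45) − (-0.35)(0.85) = 0.3200
  C_32 = −[(0.70)(-0.45) − (-0.35)(-0.15)] = 0.3675
  C_33 = (0.70)(0.85) − (-0.05)(-0.15) = 0.5875
det(I−A) = Σ_j (I−A)_1j·C_1j = (0.70)(0.7600) + (-0.05)(0.3300) + (-0.35)(0.3700) = 0.3860
adj(I−A) = Cᵀ =
  [ 0.7600   0.1200   0.3200]
  [ 0.3300   0.5600   0.3675]
  [ 0.3700   0.1600   0.5875]
(I − A)⁻¹ = adj(I−A) / det(I−A) ≈
  [   1.9689     0.3109     0.8290]
  [   0.8549     1.4508     0.9521]
  [   0.9585     0.4145     1.5220]
x = (I − A)⁻¹ d = adj(I−A)·d / det(I−A), with det(I−A) = 0.3860:
  x_1 = (0.7600·760 + 0.1200·400 + 0.3200·400) / 0.3860 = 753.60 / 0.3860 ≈ 1952.33
  x_2 = (0.3300·760 + 0.5600·400 + 0.3675·400) / 0.3860 = 621.80 / 0.3860 ≈ 1610.88
  x_3 = (0.3700·760 + 0.1600·400 + 0.5875·400) / 0.3860 = 580.20 / 0.3860 ≈ 1503.11

x_1 = 1952.33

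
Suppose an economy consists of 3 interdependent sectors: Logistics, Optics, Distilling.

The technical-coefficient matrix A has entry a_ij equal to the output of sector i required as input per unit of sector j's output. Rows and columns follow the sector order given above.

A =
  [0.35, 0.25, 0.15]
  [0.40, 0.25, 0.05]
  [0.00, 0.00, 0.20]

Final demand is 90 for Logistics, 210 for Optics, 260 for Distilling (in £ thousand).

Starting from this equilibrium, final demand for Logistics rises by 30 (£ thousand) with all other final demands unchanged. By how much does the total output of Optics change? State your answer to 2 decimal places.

I − A =
  [   0.65    -0.25    -0.15]
  [  -0.40     0.75    -0.05]
  [   0.00     0.00     0.80]
Cofactors of I−A, C_ij = (−1)^(i+j)·(minor ij) (rows/columns in the sector order above):
  C_11 = (0.75)(0.80) − (-0.05)(0.00) = 0.6000
  C_12 = −[(-0.40)(0.80) − (-0.05)(0.00)] = 0.3200
  C_13 = (-0.40)(0.00) − (0.75)(0.00) = 0.0000
  C_21 = −[(-0.25)(0.80) − (-0.15)(0.00)] = 0.2000
  C_22 = (0.65)(0.80) − (-0.15)(0.00) = 0.5200
  C_23 = −[(0.65)(0.00) − (-0.25)(0.00)] = 0.0000
  C_31 = (-0.25)(-0.05) − (-0.15)(0.75) = 0.1250
  C_32 = −[(0.65)(-0.05) − (-0.15)(-0.40)] = 0.0925
  C_33 = (0.65)(0.75) − (-0.25)(-0.40) = 0.3875
det(I−A) = Σ_j (I−A)_1j·C_1j = (0.65)(0.6000) + (-0.25)(0.3200) + (-0.15)(0.0000) = 0.3100
adj(I−A) = Cᵀ =
  [ 0.6000   0.2000   0.1250]
  [ 0.3200   0.5200   0.0925]
  [ 0.0000   0.0000   0.3875]
(I − A)⁻¹ = adj(I−A) / det(I−A) ≈
  [   1.9355     0.6452     0.4032]
  [   1.0323     1.6774     0.2984]
  [   0.0000     0.0000     1.2500]
Δx = (I − A)⁻¹ Δd with Δd having +30 in the Logistics component and 0 elsewhere.
So Δx_2 = L_21 · (+30), where L_21 = adj(I−A)_21 / det(I−A) = 0.3200 / 0.3100.
Δx_2 = 0.3200 × (+30) / 0.3100 = 9.60 / 0.3100 ≈ 30.97.

Δx_2 = 30.97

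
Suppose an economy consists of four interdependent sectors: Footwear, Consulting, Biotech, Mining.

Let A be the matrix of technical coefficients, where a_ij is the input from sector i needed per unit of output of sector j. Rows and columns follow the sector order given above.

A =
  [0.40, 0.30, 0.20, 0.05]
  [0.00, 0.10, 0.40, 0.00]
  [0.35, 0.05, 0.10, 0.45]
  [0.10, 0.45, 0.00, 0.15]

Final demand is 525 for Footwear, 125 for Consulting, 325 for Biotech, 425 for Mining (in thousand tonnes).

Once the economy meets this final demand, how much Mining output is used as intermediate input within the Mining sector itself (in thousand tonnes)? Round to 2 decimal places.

z_MM = 187.87

I − A =
  [   0.60    -0.30    -0.20    -0.05]
  [   0.00     0.90    -0.40     0.00]
  [  -0.35    -0.05     0.90    -0.45]
  [  -0.10    -0.45     0.00     0.85]
Compute the cofactors C_ij = (−1)^(i+j)·(3×3 minor ij) of I−A; the adjugate is their transpose:
adj(I−A) = Cᵀ =
  [ 0.590500   0.298750   0.264000   0.174500]
  [ 0.137000   0.386000   0.202000   0.115000]
  [ 0.308250   0.257375   0.454500   0.258750]
  [ 0.142000   0.239500   0.138000   0.369000]
det(I−A) = Σ_j (I−A)_1j·C_1j = (0.60)(0.590500) + (-0.30)(0.137000) + (-0.20)(0.308250) + (-0.05)(0.142000) = 0.24445
(I − A)⁻¹ = adj(I−A) / det(I−A) ≈
  [   2.4156     1.2221     1.0800     0.7138]
  [   0.5604     1.5791     0.8263     0.4704]
  [   1.2610     1.0529     1.8593     1.0585]
  [   0.5809     0.9798     0.5645     1.5095]
First solve x = (I − A)⁻¹ d = adj(I−A)·d / det(I−A); in particular x_M = (0.142000·525 + 0.239500·125 + 0.138000·325 + 0.369000·425) / 0.24445 = 306.1625 / 0.24445 ≈ 1252.4545.
Intermediate flow from M to M: z_MM = a_MM · x_M = 0.15 × 306.1625 / 0.24445 = 45.924375 / 0.24445 ≈ 187.87.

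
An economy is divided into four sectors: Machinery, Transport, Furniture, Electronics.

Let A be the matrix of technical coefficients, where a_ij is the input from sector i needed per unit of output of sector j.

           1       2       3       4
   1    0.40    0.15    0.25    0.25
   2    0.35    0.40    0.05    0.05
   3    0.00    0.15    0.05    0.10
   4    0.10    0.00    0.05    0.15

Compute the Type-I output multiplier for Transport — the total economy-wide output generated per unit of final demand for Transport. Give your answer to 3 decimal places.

I − A =
  [   0.60    -0.15    -0.25    -0.25]
  [  -0.35     0.60    -0.05    -0.05]
  [   0.00    -0.15     0.95    -0.10]
  [  -0.10     0.00    -0.05     0.85]
Compute the cofactors C_ij = (−1)^(i+j)·(3×3 minor ij) of I−A; the adjugate is their transpose:
adj(I−A) = Cᵀ =
  [ 0.474750   0.154125   0.141750   0.165375]
  [ 0.286125   0.455250   0.105750   0.123375]
  [ 0.051375   0.074250   0.245625   0.048375]
  [ 0.058875   0.022500   0.031125   0.274500]
det(I−A) = Σ_j (I−A)_1j·C_1j = (0.60)(0.474750) + (-0.15)(0.286125) + (-0.25)(0.051375) + (-0.25)(0.058875) = 0.21436875
(I − A)⁻¹ = adj(I−A) / det(I−A) ≈
  [   2.2146     0.7190     0.6612     0.7715]
  [   1.3347     2.1237     0.4933     0.5755]
  [   0.2397     0.3464     1.1458     0.2257]
  [   0.2746     0.1050     0.1452     1.2805]
The output multiplier for sector j is the column-j sum of the Leontief inverse (I − A)⁻¹ = adj(I−A) / det(I−A).
Column 2 of adj(I−A): (0.154125, 0.455250, 0.074250, 0.022500); det(I−A) = 0.21436875.
m_2 = (0.154125 + 0.455250 + 0.074250 + 0.022500) / 0.21436875 = 0.706125 / 0.21436875 ≈ 3.294.

m_2 = 3.294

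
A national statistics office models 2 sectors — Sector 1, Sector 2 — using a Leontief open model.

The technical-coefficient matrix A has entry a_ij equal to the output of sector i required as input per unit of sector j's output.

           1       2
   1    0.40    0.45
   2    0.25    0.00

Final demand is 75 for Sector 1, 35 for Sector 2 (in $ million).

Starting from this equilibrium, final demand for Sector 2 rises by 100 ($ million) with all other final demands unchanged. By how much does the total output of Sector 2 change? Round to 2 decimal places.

I − A =
  [   0.60    -0.45]
  [  -0.25     1.00]
det(I−A) = (0.60)(1.00) − (-0.45)(-0.25) = 0.4875
adj(I−A) = [[1.00, 0.45], [0.25, 0.60]]
(I − A)⁻¹ = adj(I−A) / det(I−A) ≈
  [   2.0513     0.9231]
  [   0.5128     1.2308]
Δx = (I − A)⁻¹ Δd with Δd having +100 in the Sector 2 component and 0 elsewhere.
So Δx_2 = L_22 · (+100), where L_22 = adj(I−A)_22 / det(I−A) = 0.60 / 0.4875.
Δx_2 = 0.60 × (+100) / 0.4875 = 60.00 / 0.4875 ≈ 123.08.

Δx_2 = 123.08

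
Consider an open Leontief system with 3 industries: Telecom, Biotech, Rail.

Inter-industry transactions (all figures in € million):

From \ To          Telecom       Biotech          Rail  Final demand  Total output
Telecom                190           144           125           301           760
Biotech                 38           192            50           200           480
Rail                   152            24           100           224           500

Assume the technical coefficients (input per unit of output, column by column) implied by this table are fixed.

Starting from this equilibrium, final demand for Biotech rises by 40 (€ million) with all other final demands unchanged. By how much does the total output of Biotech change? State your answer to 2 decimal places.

Technical coefficients a_ij = z_ij / X_j:
  a_11 = 190/760 = 0.25, a_21 = 38/760 = 0.05, a_31 = 152/760 = 0.20
  a_12 = 144/480 = 0.30, a_22 = 192/480 = 0.40, a_32 = 24/480 = 0.05
  a_13 = 125/500 = 0.25, a_23 = 50/500 = 0.10, a_33 = 100/500 = 0.20
I − A =
  [   0.75    -0.30    -0.25]
  [  -0.05     0.60    -0.10]
  [  -0.20    -0.05     0.80]
Cofactors of I−A, C_ij = (−1)^(i+j)·(minor ij) (rows/columns in the sector order above):
  C_11 = (0.60)(0.80) − (-0.10)(-0.05) = 0.4750
  C_12 = −[(-0.05)(0.80) − (-0.10)(-0.20)] = 0.0600
  C_13 = (-0.05)(-0.05) − (0.60)(-0.20) = 0.1225
  C_21 = −[(-0.30)(0.80) − (-0.25)(-0.05)] = 0.2525
  C_22 = (0.75)(0.80) − (-0.25)(-0.20) = 0.5500
  C_23 = −[(0.75)(-0.05) − (-0.30)(-0.20)] = 0.0975
  C_31 = (-0.30)(-0.10) − (-0.25)(0.60) = 0.1800
  C_32 = −[(0.75)(-0.10) − (-0.25)(-0.05)] = 0.0875
  C_33 = (0.75)(0.60) − (-0.30)(-0.05) = 0.4350
det(I−A) = Σ_j (I−A)_1j·C_1j = (0.75)(0.4750) + (-0.30)(0.0600) + (-0.25)(0.1225) = 0.307625
adj(I−A) = Cᵀ =
  [ 0.4750   0.2525   0.1800]
  [ 0.0600   0.5500   0.0875]
  [ 0.1225   0.0975   0.4350]
(I − A)⁻¹ = adj(I−A) / det(I−A) ≈
  [   1.5441     0.8208     0.5851]
  [   0.1950     1.7879     0.2844]
  [   0.3982     0.3169     1.4141]
Δx = (I − A)⁻¹ Δd with Δd having +40 in the Biotech component and 0 elsewhere.
So Δx_2 = L_22 · (+40), where L_22 = adj(I−A)_22 / det(I−A) = 0.5500 / 0.307625.
Δx_2 = 0.5500 × (+40) / 0.307625 = 22.00 / 0.307625 ≈ 71.52.

Δx_2 = 71.52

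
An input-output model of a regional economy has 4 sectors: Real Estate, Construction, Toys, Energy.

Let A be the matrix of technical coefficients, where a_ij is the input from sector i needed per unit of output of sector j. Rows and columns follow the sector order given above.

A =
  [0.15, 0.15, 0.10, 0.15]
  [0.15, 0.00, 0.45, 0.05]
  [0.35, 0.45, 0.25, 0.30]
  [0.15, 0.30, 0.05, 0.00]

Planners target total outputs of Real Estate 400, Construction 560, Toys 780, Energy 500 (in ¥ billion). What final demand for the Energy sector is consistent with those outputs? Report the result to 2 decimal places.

d_4 = 233.00

I − A =
  [   0.85    -0.15    -0.10    -0.15]
  [  -0.15     1.00    -0.45    -0.05]
  [  -0.35    -0.45     0.75    -0.30]
  [  -0.15    -0.30    -0.05     1.00]
d = (I − A) x:
  d_1 = (+0.85)·400 + (-0.15)·560 + (-0.10)·780 + (-0.15)·500 = 103.00
  d_2 = (-0.15)·400 + (+1.00)·560 + (-0.45)·780 + (-0.05)·500 = 124.00
  d_3 = (-0.35)·400 + (-0.45)·560 + (+0.75)·780 + (-0.30)·500 = 43.00
  d_4 = (-0.15)·400 + (-0.30)·560 + (-0.05)·780 + (+1.00)·500 = 233.00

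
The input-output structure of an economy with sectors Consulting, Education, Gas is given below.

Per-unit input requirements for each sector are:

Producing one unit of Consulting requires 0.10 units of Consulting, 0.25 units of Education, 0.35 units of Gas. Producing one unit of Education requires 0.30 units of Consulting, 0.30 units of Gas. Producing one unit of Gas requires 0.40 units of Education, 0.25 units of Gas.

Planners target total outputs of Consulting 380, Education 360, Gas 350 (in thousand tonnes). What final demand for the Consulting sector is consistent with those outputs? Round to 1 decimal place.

I − A =
  [   0.90    -0.30     0.00]
  [  -0.25     1.00    -0.40]
  [  -0.35    -0.30     0.75]
d = (I − A) x:
  d_C = (+0.90)·380 + (-0.30)·360 + (+0.00)·350 = 234.0
  d_E = (-0.25)·380 + (+1.00)·360 + (-0.40)·350 = 125.0
  d_G = (-0.35)·380 + (-0.30)·360 + (+0.75)·350 = 21.5

d_C = 234.0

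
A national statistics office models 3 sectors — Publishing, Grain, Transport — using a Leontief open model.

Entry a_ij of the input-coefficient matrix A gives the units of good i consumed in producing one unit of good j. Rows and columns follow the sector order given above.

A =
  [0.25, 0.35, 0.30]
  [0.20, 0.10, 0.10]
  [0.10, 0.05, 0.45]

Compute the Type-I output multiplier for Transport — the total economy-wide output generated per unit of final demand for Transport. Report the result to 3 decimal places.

m_3 = 3.536

I − A =
  [   0.75    -0.35    -0.30]
  [  -0.20     0.90    -0.10]
  [  -0.10    -0.05     0.55]
Cofactors of I−A, C_ij = (−1)^(i+j)·(minor ij) (rows/columns in the sector order above):
  C_11 = (0.90)(0.55) − (-0.10)(-0.05) = 0.4900
  C_12 = −[(-0.20)(0.55) − (-0.10)(-0.10)] = 0.1200
  C_13 = (-0.20)(-0.05) − (0.90)(-0.10) = 0.1000
  C_21 = −[(-0.35)(0.55) − (-0.30)(-0.05)] = 0.2075
  C_22 = (0.75)(0.55) − (-0.30)(-0.10) = 0.3825
  C_23 = −[(0.75)(-0.05) − (-0.35)(-0.10)] = 0.0725
  C_31 = (-0.35)(-0.10) − (-0.30)(0.90) = 0.3050
  C_32 = −[(0.75)(-0.10) − (-0.30)(-0.20)] = 0.1350
  C_33 = (0.75)(0.90) − (-0.35)(-0.20) = 0.6050
det(I−A) = Σ_j (I−A)_1j·C_1j = (0.75)(0.4900) + (-0.35)(0.1200) + (-0.30)(0.1000) = 0.2955
adj(I−A) = Cᵀ =
  [ 0.4900   0.2075   0.3050]
  [ 0.1200   0.3825   0.1350]
  [ 0.1000   0.0725   0.6050]
(I − A)⁻¹ = adj(I−A) / det(I−A) ≈
  [   1.6582     0.7022     1.0321]
  [   0.4061     1.2944     0.4569]
  [   0.3384     0.2453     2.0474]
The output multiplier for sector j is the column-j sum of the Leontief inverse (I − A)⁻¹ = adj(I−A) / det(I−A).
Column 3 of adj(I−A): (0.3050, 0.1350, 0.6050); det(I−A) = 0.2955.
m_3 = (0.3050 + 0.1350 + 0.6050) / 0.2955 = 1.045 / 0.2955 ≈ 3.536.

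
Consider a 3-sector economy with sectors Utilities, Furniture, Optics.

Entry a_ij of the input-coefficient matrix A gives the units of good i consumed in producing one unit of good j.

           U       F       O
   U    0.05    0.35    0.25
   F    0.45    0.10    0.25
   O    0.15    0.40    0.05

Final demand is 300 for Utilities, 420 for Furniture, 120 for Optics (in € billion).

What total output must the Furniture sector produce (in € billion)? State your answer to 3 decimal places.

I − A =
  [   0.95    -0.35    -0.25]
  [  -0.45     0.90    -0.25]
  [  -0.15    -0.40     0.95]
Cofactors of I−A, C_ij = (−1)^(i+j)·(minor ij) (rows/columns in the sector order above):
  C_11 = (0.90)(0.95) − (-0.25)(-0.40) = 0.7550
  C_12 = −[(-0.45)(0.95) − (-0.25)(-0.15)] = 0.4650
  C_13 = (-0.45)(-0.40) − (0.90)(-0.15) = 0.3150
  C_21 = −[(-0.35)(0.95) − (-0.25)(-0.40)] = 0.4325
  C_22 = (0.95)(0.95) − (-0.25)(-0.15) = 0.8650
  C_23 = −[(0.95)(-0.40) − (-0.35)(-0.15)] = 0.4325
  C_31 = (-0.35)(-0.25) − (-0.25)(0.90) = 0.3125
  C_32 = −[(0.95)(-0.25) − (-0.25)(-0.45)] = 0.3500
  C_33 = (0.95)(0.90) − (-0.35)(-0.45) = 0.6975
det(I−A) = Σ_j (I−A)_1j·C_1j = (0.95)(0.7550) + (-0.35)(0.4650) + (-0.25)(0.3150) = 0.47575
adj(I−A) = Cᵀ =
  [ 0.7550   0.4325   0.3125]
  [ 0.4650   0.8650   0.3500]
  [ 0.3150   0.4325   0.6975]
(I − A)⁻¹ = adj(I−A) / det(I−A) ≈
  [   1.5870     0.9091     0.6569]
  [   0.9774     1.8182     0.7357]
  [   0.6621     0.9091     1.4661]
x = (I − A)⁻¹ d = adj(I−A)·d / det(I−A), with det(I−A) = 0.47575:
  x_U = (0.7550·300 + 0.4325·420 + 0.3125·120) / 0.47575 = 445.65 / 0.47575 ≈ 936.731
  x_F = (0.4650·300 + 0.8650·420 + 0.3500·120) / 0.47575 = 544.80 / 0.47575 ≈ 1145.139
  x_O = (0.3150·300 + 0.4325·420 + 0.6975·120) / 0.47575 = 359.85 / 0.47575 ≈ 756.385

x_F = 1145.139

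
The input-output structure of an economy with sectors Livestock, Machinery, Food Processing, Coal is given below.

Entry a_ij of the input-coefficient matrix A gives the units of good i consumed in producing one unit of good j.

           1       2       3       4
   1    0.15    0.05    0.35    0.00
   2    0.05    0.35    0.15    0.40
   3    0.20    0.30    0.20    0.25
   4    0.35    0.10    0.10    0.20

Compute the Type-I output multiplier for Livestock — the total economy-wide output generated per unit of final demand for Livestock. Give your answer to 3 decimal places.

I − A =
  [   0.85    -0.05    -0.35     0.00]
  [  -0.05     0.65    -0.15    -0.40]
  [  -0.20    -0.30     0.80    -0.25]
  [  -0.35    -0.10    -0.10     0.80]
Compute the cofactors C_ij = (−1)^(i+j)·(3×3 minor ij) of I−A; the adjugate is their transpose:
adj(I−A) = Cᵀ =
  [ 0.316000   0.123500   0.176000   0.116750]
  [ 0.187875   0.436125   0.199000   0.280250]
  [ 0.208125   0.237625   0.399000   0.243500]
  [ 0.187750   0.138250   0.151750   0.349500]
det(I−A) = Σ_j (I−A)_1j·C_1j = (0.85)(0.316000) + (-0.05)(0.187875) + (-0.35)(0.208125) + (0.00)(0.187750) = 0.1863625
(I − A)⁻¹ = adj(I−A) / det(I−A) ≈
  [   1.6956     0.6627     0.9444     0.6265]
  [   1.0081     2.3402     1.0678     1.5038]
  [   1.1168     1.2751     2.1410     1.3066]
  [   1.0074     0.7418     0.8143     1.8754]
The output multiplier for sector j is the column-j sum of the Leontief inverse (I − A)⁻¹ = adj(I−A) / det(I−A).
Column 1 of adj(I−A): (0.316000, 0.187875, 0.208125, 0.187750); det(I−A) = 0.1863625.
m_1 = (0.316000 + 0.187875 + 0.208125 + 0.187750) / 0.1863625 = 0.89975 / 0.1863625 ≈ 4.828.

m_1 = 4.828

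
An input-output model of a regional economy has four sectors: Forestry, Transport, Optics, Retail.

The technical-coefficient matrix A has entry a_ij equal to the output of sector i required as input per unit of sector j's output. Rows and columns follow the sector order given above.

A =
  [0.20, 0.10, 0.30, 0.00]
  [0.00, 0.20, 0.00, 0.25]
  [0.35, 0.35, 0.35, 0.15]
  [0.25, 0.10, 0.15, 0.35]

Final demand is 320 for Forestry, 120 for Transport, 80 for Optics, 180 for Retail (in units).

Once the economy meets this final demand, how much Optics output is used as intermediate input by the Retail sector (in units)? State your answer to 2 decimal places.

I − A =
  [   0.80    -0.10    -0.30     0.00]
  [   0.00     0.80     0.00    -0.25]
  [  -0.35    -0.35     0.65    -0.15]
  [  -0.25    -0.10    -0.15     0.65]
Compute the cofactors C_ij = (−1)^(i+j)·(3×3 minor ij) of I−A; the adjugate is their transpose:
adj(I−A) = Cᵀ =
  [ 0.290625   0.112750   0.152250   0.078500]
  [ 0.053750   0.240500   0.048750   0.103750]
  [ 0.225125   0.220500   0.389750   0.174750]
  [ 0.172000   0.131250   0.156000   0.332000]
det(I−A) = Σ_j (I−A)_1j·C_1j = (0.80)(0.290625) + (-0.10)(0.053750) + (-0.30)(0.225125) + (0.00)(0.172000) = 0.1595875
(I − A)⁻¹ = adj(I−A) / det(I−A) ≈
  [   1.8211     0.7065     0.9540     0.4919]
  [   0.3368     1.5070     0.3055     0.6501]
  [   1.4107     1.3817     2.4422     1.0950]
  [   1.0778     0.8224     0.9775     2.0804]
First solve x = (I − A)⁻¹ d = adj(I−A)·d / det(I−A); in particular x_R = (0.172000·320 + 0.131250·120 + 0.156000·80 + 0.332000·180) / 0.1595875 = 143.03 / 0.1595875 ≈ 896.2481.
Intermediate flow from O to R: z_OR = a_OR · x_R = 0.15 × 143.03 / 0.1595875 = 21.4545 / 0.1595875 ≈ 134.44.

z_OR = 134.44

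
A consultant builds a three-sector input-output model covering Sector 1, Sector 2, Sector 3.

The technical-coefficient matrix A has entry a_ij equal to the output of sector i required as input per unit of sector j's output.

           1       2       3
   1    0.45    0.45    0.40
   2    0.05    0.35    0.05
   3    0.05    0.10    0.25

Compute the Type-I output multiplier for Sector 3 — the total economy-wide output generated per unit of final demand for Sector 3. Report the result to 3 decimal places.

m_3 = 2.862

I − A =
  [   0.55    -0.45    -0.40]
  [  -0.05     0.65    -0.05]
  [  -0.05    -0.10     0.75]
Cofactors of I−A, C_ij = (−1)^(i+j)·(minor ij) (rows/columns in the sector order above):
  C_11 = (0.65)(0.75) − (-0.05)(-0.10) = 0.4825
  C_12 = −[(-0.05)(0.75) − (-0.05)(-0.05)] = 0.0400
  C_13 = (-0.05)(-0.10) − (0.65)(-0.05) = 0.0375
  C_21 = −[(-0.45)(0.75) − (-0.40)(-0.10)] = 0.3775
  C_22 = (0.55)(0.75) − (-0.40)(-0.05) = 0.3925
  C_23 = −[(0.55)(-0.10) − (-0.45)(-0.05)] = 0.0775
  C_31 = (-0.45)(-0.05) − (-0.40)(0.65) = 0.2825
  C_32 = −[(0.55)(-0.05) − (-0.40)(-0.05)] = 0.0475
  C_33 = (0.55)(0.65) − (-0.45)(-0.05) = 0.3350
det(I−A) = Σ_j (I−A)_1j·C_1j = (0.55)(0.4825) + (-0.45)(0.0400) + (-0.40)(0.0375) = 0.232375
adj(I−A) = Cᵀ =
  [ 0.4825   0.3775   0.2825]
  [ 0.0400   0.3925   0.0475]
  [ 0.0375   0.0775   0.3350]
(I − A)⁻¹ = adj(I−A) / det(I−A) ≈
  [   2.0764     1.6245     1.2157]
  [   0.1721     1.6891     0.2044]
  [   0.1614     0.3335     1.4416]
The output multiplier for sector j is the column-j sum of the Leontief inverse (I − A)⁻¹ = adj(I−A) / det(I−A).
Column 3 of adj(I−A): (0.2825, 0.0475, 0.3350); det(I−A) = 0.232375.
m_3 = (0.2825 + 0.0475 + 0.3350) / 0.232375 = 0.665 / 0.232375 ≈ 2.862.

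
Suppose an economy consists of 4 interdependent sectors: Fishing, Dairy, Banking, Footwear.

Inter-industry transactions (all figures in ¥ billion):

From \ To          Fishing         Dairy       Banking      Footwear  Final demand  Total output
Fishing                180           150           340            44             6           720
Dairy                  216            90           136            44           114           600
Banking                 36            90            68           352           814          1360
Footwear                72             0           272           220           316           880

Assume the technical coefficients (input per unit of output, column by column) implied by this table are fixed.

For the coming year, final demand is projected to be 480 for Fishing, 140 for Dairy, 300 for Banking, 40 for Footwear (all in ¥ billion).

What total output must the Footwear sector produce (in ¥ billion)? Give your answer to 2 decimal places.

x_4 = 366.30

Technical coefficients a_ij = z_ij / X_j:
  a_11 = 180/720 = 0.25, a_21 = 216/720 = 0.30, a_31 = 36/720 = 0.05, a_41 = 72/720 = 0.10
  a_12 = 150/600 = 0.25, a_22 = 90/600 = 0.15, a_32 = 90/600 = 0.15, a_42 = 0/600 = 0.00
  a_13 = 340/1360 = 0.25, a_23 = 136/1360 = 0.10, a_33 = 68/1360 = 0.05, a_43 = 272/1360 = 0.20
  a_14 = 44/880 = 0.05, a_24 = 44/880 = 0.05, a_34 = 352/880 = 0.40, a_44 = 220/880 = 0.25
I − A =
  [   0.75    -0.25    -0.25    -0.05]
  [  -0.30     0.85    -0.10    -0.05]
  [  -0.05    -0.15     0.95    -0.40]
  [  -0.10     0.00    -0.20     0.75]
Compute the cofactors C_ij = (−1)^(i+j)·(3×3 minor ij) of I−A; the adjugate is their transpose:
adj(I−A) = Cᵀ =
  [ 0.524875   0.187750   0.189125   0.148375]
  [ 0.202750   0.449750   0.123750   0.109500]
  [ 0.100375   0.103000   0.416375   0.235625]
  [ 0.096750   0.052500   0.136250   0.500000]
det(I−A) = Σ_j (I−A)_1j·C_1j = (0.75)(0.524875) + (-0.25)(0.202750) + (-0.25)(0.100375) + (-0.05)(0.096750) = 0.3130375
(I − A)⁻¹ = adj(I−A) / det(I−A) ≈
  [   1.6767     0.5998     0.6042     0.4740]
  [   0.6477     1.4367     0.3953     0.3498]
  [   0.3206     0.3290     1.3301     0.7527]
  [   0.3091     0.1677     0.4353     1.5973]
x = (I − A)⁻¹ d = adj(I−A)·d / det(I−A), with det(I−A) = 0.3130375:
  x_1 = (0.524875·480 + 0.187750·140 + 0.189125·300 + 0.148375·40) / 0.3130375 = 340.8975 / 0.3130375 ≈ 1089.00
  x_2 = (0.202750·480 + 0.449750·140 + 0.123750·300 + 0.109500·40) / 0.3130375 = 201.79 / 0.3130375 ≈ 644.62
  x_3 = (0.100375·480 + 0.103000·140 + 0.416375·300 + 0.235625·40) / 0.3130375 = 196.9375 / 0.3130375 ≈ 629.12
  x_4 = (0.096750·480 + 0.052500·140 + 0.136250·300 + 0.500000·40) / 0.3130375 = 114.665 / 0.3130375 ≈ 366.30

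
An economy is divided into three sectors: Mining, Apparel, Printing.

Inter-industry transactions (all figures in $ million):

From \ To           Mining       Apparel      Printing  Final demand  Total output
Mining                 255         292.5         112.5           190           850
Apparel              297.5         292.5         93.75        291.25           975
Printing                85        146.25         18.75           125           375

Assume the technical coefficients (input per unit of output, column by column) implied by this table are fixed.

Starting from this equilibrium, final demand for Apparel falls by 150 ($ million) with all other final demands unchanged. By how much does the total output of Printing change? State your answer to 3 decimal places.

Technical coefficients a_ij = z_ij / X_j:
  a_11 = 255/850 = 0.30, a_21 = 297.5/850 = 0.35, a_31 = 85/850 = 0.10
  a_12 = 292.5/975 = 0.30, a_22 = 292.5/975 = 0.30, a_32 = 146.25/975 = 0.15
  a_13 = 112.5/375 = 0.30, a_23 = 93.75/375 = 0.25, a_33 = 18.75/375 = 0.05
I − A =
  [   0.70    -0.30    -0.30]
  [  -0.35     0.70    -0.25]
  [  -0.10    -0.15     0.95]
Cofactors of I−A, C_ij = (−1)^(i+j)·(minor ij) (rows/columns in the sector order above):
  C_11 = (0.70)(0.95) − (-0.25)(-0.15) = 0.6275
  C_12 = −[(-0.35)(0.95) − (-0.25)(-0.10)] = 0.3575
  C_13 = (-0.35)(-0.15) − (0.70)(-0.10) = 0.1225
  C_21 = −[(-0.30)(0.95) − (-0.30)(-0.15)] = 0.3300
  C_22 = (0.70)(0.95) − (-0.30)(-0.10) = 0.6350
  C_23 = −[(0.70)(-0.15) − (-0.30)(-0.10)] = 0.1350
  C_31 = (-0.30)(-0.25) − (-0.30)(0.70) = 0.2850
  C_32 = −[(0.70)(-0.25) − (-0.30)(-0.35)] = 0.2800
  C_33 = (0.70)(0.70) − (-0.30)(-0.35) = 0.3850
det(I−A) = Σ_j (I−A)_1j·C_1j = (0.70)(0.6275) + (-0.30)(0.3575) + (-0.30)(0.1225) = 0.29525
adj(I−A) = Cᵀ =
  [ 0.6275   0.3300   0.2850]
  [ 0.3575   0.6350   0.2800]
  [ 0.1225   0.1350   0.3850]
(I − A)⁻¹ = adj(I−A) / det(I−A) ≈
  [   2.1253     1.1177     0.9653]
  [   1.2108     2.1507     0.9483]
  [   0.4149     0.4572     1.3040]
Δx = (I − A)⁻¹ Δd with Δd having -150 in the Apparel component and 0 elsewhere.
So Δx_3 = L_32 · (-150), where L_32 = adj(I−A)_32 / det(I−A) = 0.1350 / 0.29525.
Δx_3 = 0.1350 × (-150) / 0.29525 = -20.25 / 0.29525 ≈ -68.586.

Δx_3 = -68.586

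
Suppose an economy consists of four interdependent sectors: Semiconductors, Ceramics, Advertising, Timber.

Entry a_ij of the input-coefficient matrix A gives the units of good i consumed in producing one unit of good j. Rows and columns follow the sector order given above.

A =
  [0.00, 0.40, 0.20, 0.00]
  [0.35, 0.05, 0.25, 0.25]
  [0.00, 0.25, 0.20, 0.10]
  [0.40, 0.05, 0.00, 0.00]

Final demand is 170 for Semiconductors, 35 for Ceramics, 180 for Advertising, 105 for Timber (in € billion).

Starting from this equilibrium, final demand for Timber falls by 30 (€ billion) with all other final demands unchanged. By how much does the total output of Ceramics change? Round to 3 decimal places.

Δx_C = -13.706

I − A =
  [   1.00    -0.40    -0.20     0.00]
  [  -0.35     0.95    -0.25    -0.25]
  [   0.00    -0.25     0.80    -0.10]
  [  -0.40    -0.05     0.00     1.00]
Compute the cofactors C_ij = (−1)^(i+j)·(3×3 minor ij) of I−A; the adjugate is their transpose:
adj(I−A) = Cᵀ =
  [ 0.68625   0.37100   0.28750   0.12150]
  [ 0.37000   0.79200   0.34000   0.23200]
  [ 0.15225   0.27100   0.75750   0.14350]
  [ 0.29300   0.18800   0.13200   0.56800]
det(I−A) = Σ_j (I−A)_1j·C_1j = (1.00)(0.68625) + (-0.40)(0.37000) + (-0.20)(0.15225) + (0.00)(0.29300) = 0.5078
(I − A)⁻¹ = adj(I−A) / det(I−A) ≈
  [   1.3514     0.7306     0.5662     0.2393]
  [   0.7286     1.5597     0.6696     0.4569]
  [   0.2998     0.5337     1.4917     0.2826]
  [   0.5770     0.3702     0.2599     1.1186]
Δx = (I − A)⁻¹ Δd with Δd having -30 in the Timber component and 0 elsewhere.
So Δx_C = L_CT · (-30), where L_CT = adj(I−A)_CT / det(I−A) = 0.23200 / 0.5078.
Δx_C = 0.23200 × (-30) / 0.5078 = -6.96 / 0.5078 ≈ -13.706.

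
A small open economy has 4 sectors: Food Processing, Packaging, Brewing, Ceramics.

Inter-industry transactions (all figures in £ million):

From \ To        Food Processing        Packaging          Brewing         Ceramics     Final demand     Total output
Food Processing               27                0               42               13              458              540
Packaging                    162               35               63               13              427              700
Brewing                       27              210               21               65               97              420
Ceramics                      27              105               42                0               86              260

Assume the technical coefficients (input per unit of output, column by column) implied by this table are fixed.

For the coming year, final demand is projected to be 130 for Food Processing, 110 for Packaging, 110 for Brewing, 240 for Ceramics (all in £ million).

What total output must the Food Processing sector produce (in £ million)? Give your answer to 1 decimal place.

x_F = 182.9

Technical coefficients a_ij = z_ij / X_j:
  a_FF = 27/540 = 0.05, a_PF = 162/540 = 0.30, a_BF = 27/540 = 0.05, a_CF = 27/540 = 0.05
  a_FP = 0/700 = 0.00, a_PP = 35/700 = 0.05, a_BP = 210/700 = 0.30, a_CP = 105/700 = 0.15
  a_FB = 42/420 = 0.10, a_PB = 63/420 = 0.15, a_BB = 21/420 = 0.05, a_CB = 42/420 = 0.10
  a_FC = 13/260 = 0.05, a_PC = 13/260 = 0.05, a_BC = 65/260 = 0.25, a_CC = 0/260 = 0.00
I − A =
  [   0.95     0.00    -0.10    -0.05]
  [  -0.30     0.95    -0.15    -0.05]
  [  -0.05    -0.30     0.95    -0.25]
  [  -0.05    -0.15    -0.10     1.00]
Compute the cofactors C_ij = (−1)^(i+j)·(3×3 minor ij) of I−A; the adjugate is their transpose:
adj(I−A) = Cᵀ =
  [ 0.819500   0.042375   0.100125   0.068125]
  [ 0.289500   0.869875   0.178625   0.102625]
  [ 0.161000   0.320250   0.890750   0.246750]
  [ 0.100500   0.164625   0.120875   0.800875]
det(I−A) = Σ_j (I−A)_1j·C_1j = (0.95)(0.819500) + (0.00)(0.289500) + (-0.10)(0.161000) + (-0.05)(0.100500) = 0.7574
(I − A)⁻¹ = adj(I−A) / det(I−A) ≈
  [   1.0820     0.0559     0.1322     0.0899]
  [   0.3822     1.1485     0.2358     0.1355]
  [   0.2126     0.4228     1.1761     0.3258]
  [   0.1327     0.2174     0.1596     1.0574]
x = (I − A)⁻¹ d = adj(I−A)·d / det(I−A), with det(I−A) = 0.7574:
  x_F = (0.819500·130 + 0.042375·110 + 0.100125·110 + 0.068125·240) / 0.7574 = 138.56 / 0.7574 ≈ 182.9
  x_P = (0.289500·130 + 0.869875·110 + 0.178625·110 + 0.102625·240) / 0.7574 = 177.60 / 0.7574 ≈ 234.5
  x_B = (0.161000·130 + 0.320250·110 + 0.890750·110 + 0.246750·240) / 0.7574 = 213.36 / 0.7574 ≈ 281.7
  x_C = (0.100500·130 + 0.164625·110 + 0.120875·110 + 0.800875·240) / 0.7574 = 236.68 / 0.7574 ≈ 312.5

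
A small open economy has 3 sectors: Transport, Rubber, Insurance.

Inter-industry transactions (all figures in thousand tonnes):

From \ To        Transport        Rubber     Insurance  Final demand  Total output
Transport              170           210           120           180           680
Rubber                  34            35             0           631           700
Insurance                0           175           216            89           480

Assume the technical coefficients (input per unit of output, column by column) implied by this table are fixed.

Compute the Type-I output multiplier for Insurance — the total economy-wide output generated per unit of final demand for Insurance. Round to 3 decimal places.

Technical coefficients a_ij = z_ij / X_j:
  a_TT = 170/680 = 0.25, a_RT = 34/680 = 0.05, a_IT = 0/680 = 0.00
  a_TR = 210/700 = 0.30, a_RR = 35/700 = 0.05, a_IR = 175/700 = 0.25
  a_TI = 120/480 = 0.25, a_RI = 0/480 = 0.00, a_II = 216/480 = 0.45
I − A =
  [   0.75    -0.30    -0.25]
  [  -0.05     0.95     0.00]
  [   0.00    -0.25     0.55]
Cofactors of I−A, C_ij = (−1)^(i+j)·(minor ij) (rows/columns in the sector order above):
  C_11 = (0.95)(0.55) − (0.00)(-0.25) = 0.5225
  C_12 = −[(-0.05)(0.55) − (0.00)(0.00)] = 0.0275
  C_13 = (-0.05)(-0.25) − (0.95)(0.00) = 0.0125
  C_21 = −[(-0.30)(0.55) − (-0.25)(-0.25)] = 0.2275
  C_22 = (0.75)(0.55) − (-0.25)(0.00) = 0.4125
  C_23 = −[(0.75)(-0.25) − (-0.30)(0.00)] = 0.1875
  C_31 = (-0.30)(0.00) − (-0.25)(0.95) = 0.2375
  C_32 = −[(0.75)(0.00) − (-0.25)(-0.05)] = 0.0125
  C_33 = (0.75)(0.95) − (-0.30)(-0.05) = 0.6975
det(I−A) = Σ_j (I−A)_1j·C_1j = (0.75)(0.5225) + (-0.30)(0.0275) + (-0.25)(0.0125) = 0.3805
adj(I−A) = Cᵀ =
  [ 0.5225   0.2275   0.2375]
  [ 0.0275   0.4125   0.0125]
  [ 0.0125   0.1875   0.6975]
(I − A)⁻¹ = adj(I−A) / det(I−A) ≈
  [   1.3732     0.5979     0.6242]
  [   0.0723     1.0841     0.0329]
  [   0.0329     0.4928     1.8331]
The output multiplier for sector j is the column-j sum of the Leontief inverse (I − A)⁻¹ = adj(I−A) / det(I−A).
Column I of adj(I−A): (0.2375, 0.0125, 0.6975); det(I−A) = 0.3805.
m_I = (0.2375 + 0.0125 + 0.6975) / 0.3805 = 0.9475 / 0.3805 ≈ 2.490.

m_I = 2.490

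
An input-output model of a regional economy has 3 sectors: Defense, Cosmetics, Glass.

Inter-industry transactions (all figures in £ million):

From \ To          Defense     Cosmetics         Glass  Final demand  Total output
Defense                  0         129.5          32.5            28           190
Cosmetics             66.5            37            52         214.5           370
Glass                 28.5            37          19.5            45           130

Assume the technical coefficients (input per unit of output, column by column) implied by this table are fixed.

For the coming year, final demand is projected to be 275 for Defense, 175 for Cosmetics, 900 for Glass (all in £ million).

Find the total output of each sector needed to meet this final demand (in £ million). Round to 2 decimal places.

x_D = 1048.33, x_C = 1218.66, x_G = 1387.19

Technical coefficients a_ij = z_ij / X_j:
  a_DD = 0/190 = 0.00, a_CD = 66.5/190 = 0.35, a_GD = 28.5/190 = 0.15
  a_DC = 129.5/370 = 0.35, a_CC = 37/370 = 0.10, a_GC = 37/370 = 0.10
  a_DG = 32.5/130 = 0.25, a_CG = 52/130 = 0.40, a_GG = 19.5/130 = 0.15
I − A =
  [   1.00    -0.35    -0.25]
  [  -0.35     0.90    -0.40]
  [  -0.15    -0.10     0.85]
Cofactors of I−A, C_ij = (−1)^(i+j)·(minor ij) (rows/columns in the sector order above):
  C_11 = (0.90)(0.85) − (-0.40)(-0.10) = 0.7250
  C_12 = −[(-0.35)(0.85) − (-0.40)(-0.15)] = 0.3575
  C_13 = (-0.35)(-0.10) − (0.90)(-0.15) = 0.1700
  C_21 = −[(-0.35)(0.85) − (-0.25)(-0.10)] = 0.3225
  C_22 = (1.00)(0.85) − (-0.25)(-0.15) = 0.8125
  C_23 = −[(1.00)(-0.10) − (-0.35)(-0.15)] = 0.1525
  C_31 = (-0.35)(-0.40) − (-0.25)(0.90) = 0.3650
  C_32 = −[(1.00)(-0.40) − (-0.25)(-0.35)] = 0.4875
  C_33 = (1.00)(0.90) − (-0.35)(-0.35) = 0.7775
det(I−A) = Σ_j (I−A)_1j·C_1j = (1.00)(0.7250) + (-0.35)(0.3575) + (-0.25)(0.1700) = 0.557375
adj(I−A) = Cᵀ =
  [ 0.7250   0.3225   0.3650]
  [ 0.3575   0.8125   0.4875]
  [ 0.1700   0.1525   0.7775]
(I − A)⁻¹ = adj(I−A) / det(I−A) ≈
  [   1.3007     0.5786     0.6549]
  [   0.6414     1.4577     0.8746]
  [   0.3050     0.2736     1.3949]
x = (I − A)⁻¹ d = adj(I−A)·d / det(I−A), with det(I−A) = 0.557375:
  x_D = (0.7250·275 + 0.3225·175 + 0.3650·900) / 0.557375 = 584.3125 / 0.557375 ≈ 1048.33
  x_C = (0.3575·275 + 0.8125·175 + 0.4875·900) / 0.557375 = 679.25 / 0.557375 ≈ 1218.66
  x_G = (0.1700·275 + 0.1525·175 + 0.7775·900) / 0.557375 = 773.1875 / 0.557375 ≈ 1387.19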